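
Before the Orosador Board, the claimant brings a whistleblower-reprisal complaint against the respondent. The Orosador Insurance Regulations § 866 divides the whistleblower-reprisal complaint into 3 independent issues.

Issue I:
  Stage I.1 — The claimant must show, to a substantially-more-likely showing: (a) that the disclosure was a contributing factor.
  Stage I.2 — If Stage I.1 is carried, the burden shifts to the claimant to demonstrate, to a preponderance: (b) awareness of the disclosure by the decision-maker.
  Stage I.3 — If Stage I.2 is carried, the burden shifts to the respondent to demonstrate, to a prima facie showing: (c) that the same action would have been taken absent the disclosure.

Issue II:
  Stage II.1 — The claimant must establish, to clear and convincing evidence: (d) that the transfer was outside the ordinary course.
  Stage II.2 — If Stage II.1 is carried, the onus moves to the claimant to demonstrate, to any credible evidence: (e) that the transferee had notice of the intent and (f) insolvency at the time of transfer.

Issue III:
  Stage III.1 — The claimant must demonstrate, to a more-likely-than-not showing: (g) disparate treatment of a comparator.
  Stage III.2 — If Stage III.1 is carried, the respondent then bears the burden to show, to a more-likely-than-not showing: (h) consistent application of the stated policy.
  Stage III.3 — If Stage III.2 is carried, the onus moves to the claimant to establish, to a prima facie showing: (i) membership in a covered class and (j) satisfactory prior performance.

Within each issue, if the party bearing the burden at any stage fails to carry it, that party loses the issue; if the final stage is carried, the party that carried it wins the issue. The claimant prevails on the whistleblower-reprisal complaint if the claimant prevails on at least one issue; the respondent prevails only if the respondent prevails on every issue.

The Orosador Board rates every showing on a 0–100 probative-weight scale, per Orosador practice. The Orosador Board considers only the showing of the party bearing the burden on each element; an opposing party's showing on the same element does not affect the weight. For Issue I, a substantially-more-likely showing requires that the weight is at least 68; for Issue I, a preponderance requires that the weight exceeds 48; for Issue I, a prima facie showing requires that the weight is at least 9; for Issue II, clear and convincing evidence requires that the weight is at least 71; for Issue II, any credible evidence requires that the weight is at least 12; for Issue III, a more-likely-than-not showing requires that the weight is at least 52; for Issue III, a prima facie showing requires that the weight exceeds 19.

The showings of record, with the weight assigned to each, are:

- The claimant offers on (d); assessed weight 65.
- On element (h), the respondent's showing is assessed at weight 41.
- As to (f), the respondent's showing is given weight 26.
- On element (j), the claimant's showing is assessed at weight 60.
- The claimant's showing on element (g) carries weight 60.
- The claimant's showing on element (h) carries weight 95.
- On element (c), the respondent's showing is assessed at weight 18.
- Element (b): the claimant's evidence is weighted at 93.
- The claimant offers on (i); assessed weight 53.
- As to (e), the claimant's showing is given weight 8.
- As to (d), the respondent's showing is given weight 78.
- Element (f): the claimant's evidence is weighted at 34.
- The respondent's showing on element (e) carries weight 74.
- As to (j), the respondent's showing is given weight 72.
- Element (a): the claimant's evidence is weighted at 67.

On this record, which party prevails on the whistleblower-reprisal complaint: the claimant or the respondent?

— Issue I —
Stage I.1 (claimant, a substantially-more-likely showing, weight is at least 68): (a) 67 < 68 — fails.
  Not every element is met, so the claimant fails to carry Stage I.1.
The analysis ends at Stage I.1; the respondent prevails on this issue.
— Issue II —
Stage II.1 — burden on claimant; standard: clear and convincing evidence (weight is at least 71).
    (d): 65 (respondent's 78 disregarded) < 71 [not met]
  The claimant does not carry Stage II.1.
The respondent prevails on this issue.
— Issue III —
Stage III.1 — burden on claimant; standard: a more-likely-than-not showing (weight is at least 52).
    (g): 60 ≥ 52 [met]
  The claimant carries Stage III.1; the respondent now bears the burden.
Stage III.2 — burden on respondent; standard: a more-likely-than-not showing (weight is at least 52).
    (h): 41 (claimant's 95 disregarded) < 52 [not met]
  The respondent does not carry Stage III.2.
The analysis ends at Stage III.2; the claimant prevails on this issue.
Per-issue: Issue I → respondent; Issue II → respondent; Issue III → claimant. The claimant must prevail on at least one issue; overall, the claimant prevails.

claimant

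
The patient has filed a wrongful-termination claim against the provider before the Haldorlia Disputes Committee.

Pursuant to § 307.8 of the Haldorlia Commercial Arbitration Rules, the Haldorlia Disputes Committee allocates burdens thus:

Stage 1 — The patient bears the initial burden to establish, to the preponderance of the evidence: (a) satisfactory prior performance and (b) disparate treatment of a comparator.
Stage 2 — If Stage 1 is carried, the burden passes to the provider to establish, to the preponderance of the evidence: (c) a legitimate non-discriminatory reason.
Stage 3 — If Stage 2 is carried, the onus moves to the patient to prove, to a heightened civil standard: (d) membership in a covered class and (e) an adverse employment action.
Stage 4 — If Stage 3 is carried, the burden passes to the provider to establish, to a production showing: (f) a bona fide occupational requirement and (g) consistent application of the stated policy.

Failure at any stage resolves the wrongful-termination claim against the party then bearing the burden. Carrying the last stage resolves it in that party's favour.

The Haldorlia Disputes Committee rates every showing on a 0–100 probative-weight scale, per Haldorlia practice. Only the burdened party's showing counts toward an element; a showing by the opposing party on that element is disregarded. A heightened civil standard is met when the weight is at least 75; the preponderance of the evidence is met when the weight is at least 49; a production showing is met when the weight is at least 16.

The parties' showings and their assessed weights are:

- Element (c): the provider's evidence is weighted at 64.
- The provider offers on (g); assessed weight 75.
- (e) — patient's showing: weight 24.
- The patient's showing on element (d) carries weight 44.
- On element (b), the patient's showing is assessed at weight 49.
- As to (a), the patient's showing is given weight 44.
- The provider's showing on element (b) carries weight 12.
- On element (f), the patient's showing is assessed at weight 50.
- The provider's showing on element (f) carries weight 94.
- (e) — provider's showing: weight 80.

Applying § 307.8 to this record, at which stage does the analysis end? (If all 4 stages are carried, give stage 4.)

At Stage 1 the patient must meet the preponderance of the evidence (weight is at least 49): on (a) the weight is 44, < 49, so (a) does not meet the standard; on (b) the weight is 49 (the provider's 12 is given no effect), ≥ 49, so (b) meets the standard.
  Not every element is met, so the patient fails to carry Stage 1.
The provider prevails.

stage 1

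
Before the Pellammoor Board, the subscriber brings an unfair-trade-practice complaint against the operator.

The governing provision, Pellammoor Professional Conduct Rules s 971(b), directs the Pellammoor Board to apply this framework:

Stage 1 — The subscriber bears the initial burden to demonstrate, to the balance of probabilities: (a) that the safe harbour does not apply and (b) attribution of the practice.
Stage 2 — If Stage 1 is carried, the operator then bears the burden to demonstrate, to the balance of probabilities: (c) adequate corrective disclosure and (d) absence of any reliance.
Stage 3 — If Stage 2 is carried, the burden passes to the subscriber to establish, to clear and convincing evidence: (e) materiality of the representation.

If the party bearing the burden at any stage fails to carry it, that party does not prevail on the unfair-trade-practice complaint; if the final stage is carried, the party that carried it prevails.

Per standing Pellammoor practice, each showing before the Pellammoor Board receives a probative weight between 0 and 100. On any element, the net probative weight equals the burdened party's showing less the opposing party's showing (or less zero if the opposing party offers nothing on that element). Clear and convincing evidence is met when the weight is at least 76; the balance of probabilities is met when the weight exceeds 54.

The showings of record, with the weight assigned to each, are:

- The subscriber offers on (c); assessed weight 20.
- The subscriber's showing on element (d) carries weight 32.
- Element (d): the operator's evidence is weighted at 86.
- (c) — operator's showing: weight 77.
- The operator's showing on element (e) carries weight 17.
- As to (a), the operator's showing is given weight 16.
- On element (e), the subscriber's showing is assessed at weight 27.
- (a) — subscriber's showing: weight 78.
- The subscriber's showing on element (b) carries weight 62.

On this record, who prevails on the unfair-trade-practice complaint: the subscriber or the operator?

subscriber

At Stage 1 the subscriber must meet the balance of probabilities (weight exceeds 54): on (a) the weight is 78 less the opposing 16 gives net 62, > 54, so (a) meets the standard; on (b) the weight is 62, > 54, so (b) meets the standard.
  Stage 1 carried; the burden shifts to the operator.
At Stage 2 the operator must meet the balance of probabilities (weight exceeds 54): on (c) the weight is 77 less the opposing 20 gives net 57, which does exceed 54, so (c) meets the standard; on (d) the weight is 86 less the opposing 32 gives net 54, which does not exceed 54, so (d) does not meet the standard.
  Not every element is met, so the operator fails to carry Stage 2.
The analysis ends at Stage 2; the subscriber prevails.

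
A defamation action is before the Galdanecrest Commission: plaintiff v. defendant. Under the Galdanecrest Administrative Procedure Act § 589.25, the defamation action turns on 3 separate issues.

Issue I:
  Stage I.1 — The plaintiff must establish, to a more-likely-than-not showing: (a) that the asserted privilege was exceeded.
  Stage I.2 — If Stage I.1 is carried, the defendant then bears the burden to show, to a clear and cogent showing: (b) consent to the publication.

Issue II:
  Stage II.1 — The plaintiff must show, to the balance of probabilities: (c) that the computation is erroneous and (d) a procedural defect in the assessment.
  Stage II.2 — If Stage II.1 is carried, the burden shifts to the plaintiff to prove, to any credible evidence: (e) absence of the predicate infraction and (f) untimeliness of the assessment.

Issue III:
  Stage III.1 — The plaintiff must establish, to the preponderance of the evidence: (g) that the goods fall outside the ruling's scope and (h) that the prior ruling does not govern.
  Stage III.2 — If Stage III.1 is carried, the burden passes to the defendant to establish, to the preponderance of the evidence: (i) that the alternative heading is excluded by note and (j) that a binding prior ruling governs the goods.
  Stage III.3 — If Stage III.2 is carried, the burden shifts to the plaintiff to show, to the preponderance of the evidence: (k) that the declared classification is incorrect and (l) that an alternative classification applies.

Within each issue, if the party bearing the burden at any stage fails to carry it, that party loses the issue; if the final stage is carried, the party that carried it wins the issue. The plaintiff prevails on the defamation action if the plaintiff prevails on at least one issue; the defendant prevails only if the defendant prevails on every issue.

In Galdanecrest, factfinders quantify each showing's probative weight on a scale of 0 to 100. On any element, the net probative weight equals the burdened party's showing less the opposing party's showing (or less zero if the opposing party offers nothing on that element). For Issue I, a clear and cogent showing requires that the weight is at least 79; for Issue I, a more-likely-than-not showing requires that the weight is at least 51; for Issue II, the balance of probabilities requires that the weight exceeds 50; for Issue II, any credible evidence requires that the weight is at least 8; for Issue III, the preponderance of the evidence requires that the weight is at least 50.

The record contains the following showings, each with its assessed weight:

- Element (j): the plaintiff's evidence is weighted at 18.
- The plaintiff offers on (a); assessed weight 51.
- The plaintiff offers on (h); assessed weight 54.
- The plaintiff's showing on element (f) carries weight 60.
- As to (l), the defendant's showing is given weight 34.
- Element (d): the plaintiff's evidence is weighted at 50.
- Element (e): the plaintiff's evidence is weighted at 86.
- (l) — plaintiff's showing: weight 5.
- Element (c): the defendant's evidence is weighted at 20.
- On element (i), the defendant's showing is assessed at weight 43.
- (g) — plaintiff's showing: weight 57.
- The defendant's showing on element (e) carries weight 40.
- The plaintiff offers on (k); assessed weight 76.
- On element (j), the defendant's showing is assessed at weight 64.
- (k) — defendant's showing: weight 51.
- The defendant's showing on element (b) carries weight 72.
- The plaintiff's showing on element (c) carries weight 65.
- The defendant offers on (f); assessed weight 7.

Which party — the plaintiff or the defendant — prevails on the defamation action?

— Issue I —
Stage I.1 — burden on plaintiff; standard: a more-likely-than-not showing (weight is at least 51).
    (a): 51 ≥ 51 [met]
  Stage I.1 is satisfied; the onus moves to the defendant.
Stage I.2 — burden on defendant; standard: a clear and cogent showing (weight is at least 79).
    (b): 72 < 79 [not met]
  Not every element is met, so the defendant fails to carry Stage I.2.
So the plaintiff prevails on this issue.
— Issue II —
Stage II.1 (plaintiff, the balance of probabilities, weight exceeds 50): (c) net 65−20=45 ≤ 50 — fails; (d) 50 ≤ 50 — fails.
  Not every element is met, so the plaintiff fails to carry Stage II.1.
The defendant prevails on this issue.
— Issue III —
Stage III.1 (plaintiff, the preponderance of the evidence, weight is at least 50): (g) 57 ≥ 50 — meets; (h) 54 ≥ 50 — meets.
  All elements met. The burden passes to the defendant.
Stage III.2 (defendant, the preponderance of the evidence, weight is at least 50): (i) 43 < 50 — fails; (j) net 64−18=46 < 50 — fails.
  Not every element is met, so the defendant fails to carry Stage III.2.
The plaintiff prevails on this issue.
Per-issue: Issue I → plaintiff; Issue II → defendant; Issue III → plaintiff. The plaintiff must prevail on at least one issue; overall, the plaintiff prevails.

plaintiff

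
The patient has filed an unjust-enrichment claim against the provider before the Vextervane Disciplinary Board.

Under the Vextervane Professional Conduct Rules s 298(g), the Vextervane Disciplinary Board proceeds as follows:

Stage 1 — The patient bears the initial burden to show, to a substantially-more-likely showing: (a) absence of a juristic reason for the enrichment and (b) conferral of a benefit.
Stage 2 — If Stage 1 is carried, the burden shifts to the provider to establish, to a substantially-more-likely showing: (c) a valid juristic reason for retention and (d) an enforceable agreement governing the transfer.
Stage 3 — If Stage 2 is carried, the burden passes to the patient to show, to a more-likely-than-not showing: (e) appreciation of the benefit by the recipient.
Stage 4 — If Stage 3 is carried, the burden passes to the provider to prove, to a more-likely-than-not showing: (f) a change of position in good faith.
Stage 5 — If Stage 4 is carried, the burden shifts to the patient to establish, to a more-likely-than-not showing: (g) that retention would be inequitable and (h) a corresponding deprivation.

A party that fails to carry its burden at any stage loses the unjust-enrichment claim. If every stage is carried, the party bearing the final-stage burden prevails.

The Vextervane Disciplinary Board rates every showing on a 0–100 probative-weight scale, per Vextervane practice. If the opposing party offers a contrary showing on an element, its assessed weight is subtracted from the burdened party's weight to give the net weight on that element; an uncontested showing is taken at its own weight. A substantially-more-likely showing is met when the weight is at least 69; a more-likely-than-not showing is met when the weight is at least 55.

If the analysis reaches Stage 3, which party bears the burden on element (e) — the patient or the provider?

Stage 3's rule assigns the burden to the patient (to a more-likely-than-not showing).

patient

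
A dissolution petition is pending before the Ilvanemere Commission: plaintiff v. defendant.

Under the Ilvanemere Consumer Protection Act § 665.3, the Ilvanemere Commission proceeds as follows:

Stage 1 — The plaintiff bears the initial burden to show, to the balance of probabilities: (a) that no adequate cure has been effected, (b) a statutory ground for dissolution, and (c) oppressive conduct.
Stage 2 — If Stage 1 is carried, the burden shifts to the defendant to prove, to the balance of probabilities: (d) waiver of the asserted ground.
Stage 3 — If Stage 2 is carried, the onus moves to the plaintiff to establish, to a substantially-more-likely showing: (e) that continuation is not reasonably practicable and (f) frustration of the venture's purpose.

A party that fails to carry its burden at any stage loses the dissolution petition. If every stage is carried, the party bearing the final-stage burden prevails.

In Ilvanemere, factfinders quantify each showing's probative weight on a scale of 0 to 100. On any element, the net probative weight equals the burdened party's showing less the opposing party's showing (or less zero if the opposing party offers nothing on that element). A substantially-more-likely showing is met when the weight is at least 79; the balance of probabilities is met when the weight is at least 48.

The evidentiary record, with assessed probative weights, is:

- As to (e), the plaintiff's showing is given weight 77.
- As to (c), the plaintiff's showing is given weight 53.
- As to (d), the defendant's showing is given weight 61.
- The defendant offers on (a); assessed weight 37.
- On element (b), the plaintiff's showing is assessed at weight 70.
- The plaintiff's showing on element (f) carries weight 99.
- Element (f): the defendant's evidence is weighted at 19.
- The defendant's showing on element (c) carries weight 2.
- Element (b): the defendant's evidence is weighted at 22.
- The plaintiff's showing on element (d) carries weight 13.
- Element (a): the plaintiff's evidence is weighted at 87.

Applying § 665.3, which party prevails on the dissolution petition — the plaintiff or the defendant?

Stage 1 — burden on plaintiff; standard: the balance of probabilities (weight is at least 48).
    (a): 87 − 37 = 50 ≥ 48 [met]
    (b): 70 − 22 = 48 ≥ 48 [met]
    (c): 53 − 2 = 51 ≥ 48 [met]
  Stage 1 carried; the burden shifts to the defendant.
Stage 2 — burden on defendant; standard: the balance of probabilities (weight is at least 48).
    (d): 61 − 13 = 48 ≥ 48 [met]
  Stage 2 is satisfied; the onus moves to the plaintiff.
Stage 3 — burden on plaintiff; standard: a substantially-more-likely showing (weight is at least 79).
    (e): 77 < 79 [not met]
    (f): 99 − 19 = 80 ≥ 79 [met]
  The plaintiff does not carry Stage 3.
The analysis ends at Stage 3; the defendant prevails.

defendant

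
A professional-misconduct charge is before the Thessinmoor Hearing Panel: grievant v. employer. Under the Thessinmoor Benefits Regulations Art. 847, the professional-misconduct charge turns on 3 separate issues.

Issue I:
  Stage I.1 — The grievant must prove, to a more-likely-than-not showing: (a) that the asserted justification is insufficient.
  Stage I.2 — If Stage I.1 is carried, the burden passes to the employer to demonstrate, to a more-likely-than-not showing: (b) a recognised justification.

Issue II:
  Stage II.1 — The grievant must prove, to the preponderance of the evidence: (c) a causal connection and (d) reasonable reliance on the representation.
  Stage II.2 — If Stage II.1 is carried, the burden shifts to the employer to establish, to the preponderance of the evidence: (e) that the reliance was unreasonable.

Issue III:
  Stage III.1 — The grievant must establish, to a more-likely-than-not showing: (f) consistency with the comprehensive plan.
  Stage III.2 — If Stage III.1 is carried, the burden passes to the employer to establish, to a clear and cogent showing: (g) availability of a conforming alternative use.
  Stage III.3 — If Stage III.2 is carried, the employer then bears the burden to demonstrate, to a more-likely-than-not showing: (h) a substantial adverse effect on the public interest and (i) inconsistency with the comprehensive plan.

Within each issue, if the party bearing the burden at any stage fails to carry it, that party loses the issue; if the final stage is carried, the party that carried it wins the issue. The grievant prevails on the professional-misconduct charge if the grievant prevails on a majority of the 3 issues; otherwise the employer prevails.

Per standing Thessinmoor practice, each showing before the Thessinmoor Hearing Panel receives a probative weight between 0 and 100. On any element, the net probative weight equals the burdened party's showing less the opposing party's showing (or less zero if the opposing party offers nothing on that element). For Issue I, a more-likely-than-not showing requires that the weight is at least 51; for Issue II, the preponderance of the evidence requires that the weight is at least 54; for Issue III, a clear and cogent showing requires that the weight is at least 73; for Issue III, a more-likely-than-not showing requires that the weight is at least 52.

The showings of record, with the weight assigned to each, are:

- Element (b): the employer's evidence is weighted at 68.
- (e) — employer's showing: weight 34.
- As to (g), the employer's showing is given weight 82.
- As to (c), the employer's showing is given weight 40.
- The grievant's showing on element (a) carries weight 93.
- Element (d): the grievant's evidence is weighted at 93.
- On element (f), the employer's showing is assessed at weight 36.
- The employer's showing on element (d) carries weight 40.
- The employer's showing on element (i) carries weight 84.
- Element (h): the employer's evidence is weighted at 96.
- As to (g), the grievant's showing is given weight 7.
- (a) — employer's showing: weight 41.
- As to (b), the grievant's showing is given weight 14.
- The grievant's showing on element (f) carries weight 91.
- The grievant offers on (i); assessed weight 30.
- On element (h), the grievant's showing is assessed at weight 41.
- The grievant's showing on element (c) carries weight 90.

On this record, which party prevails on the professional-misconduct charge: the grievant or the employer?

employer

— Issue I —
Stage I.1 — burden on grievant; standard: a more-likely-than-not showing (weight is at least 51).
    (a): 93 − 41 = 52 ≥ 51 [met]
  The grievant carries Stage I.1; the employer now bears the burden.
Stage I.2 — burden on employer; standard: a more-likely-than-not showing (weight is at least 51).
    (b): 68 − 14 = 54 ≥ 51 [met]
  All elements met at the final stage.
All stages carried — the employer prevails on this issue.
— Issue II —
Stage II.1 — burden on grievant; standard: the preponderance of the evidence (weight is at least 54).
    (c): 90 − 40 = 50 < 54 [not met]
    (d): 93 − 40 = 53 < 54 [not met]
  Stage II.1 not carried; the grievant fails its burden.
The analysis ends at Stage II.1; the employer prevails on this issue.
— Issue III —
At Stage III.1 the grievant must meet a more-likely-than-not showing (weight is at least 52): on (f) the weight is 91 less the opposing 36 gives net 55, which does reach 52, so (f) meets the standard.
  Stage III.1 is satisfied; the onus moves to the employer.
At Stage III.2 the employer must meet a clear and cogent showing (weight is at least 73): on (g) the weight is 82 less the opposing 7 gives net 75, ≥ 73, so (g) meets the standard.
  Stage III.2 is satisfied; the employer continues to bear the burden.
At Stage III.3 the employer must meet a more-likely-than-not showing (weight is at least 52): on (h) the weight is 96 less the opposing 41 gives net 55, ≥ 52, so (h) meets the standard; on (i) the weight is 84 less the opposing 30 gives net 54, which does reach 52, so (i) meets the standard.
  Stage III.3 carried; the final stage is satisfied.
Every stage carried; the employer prevails on this issue.
Per-issue: Issue I → employer; Issue II → employer; Issue III → employer. The grievant must prevail on a majority of issues; overall, the employer prevails.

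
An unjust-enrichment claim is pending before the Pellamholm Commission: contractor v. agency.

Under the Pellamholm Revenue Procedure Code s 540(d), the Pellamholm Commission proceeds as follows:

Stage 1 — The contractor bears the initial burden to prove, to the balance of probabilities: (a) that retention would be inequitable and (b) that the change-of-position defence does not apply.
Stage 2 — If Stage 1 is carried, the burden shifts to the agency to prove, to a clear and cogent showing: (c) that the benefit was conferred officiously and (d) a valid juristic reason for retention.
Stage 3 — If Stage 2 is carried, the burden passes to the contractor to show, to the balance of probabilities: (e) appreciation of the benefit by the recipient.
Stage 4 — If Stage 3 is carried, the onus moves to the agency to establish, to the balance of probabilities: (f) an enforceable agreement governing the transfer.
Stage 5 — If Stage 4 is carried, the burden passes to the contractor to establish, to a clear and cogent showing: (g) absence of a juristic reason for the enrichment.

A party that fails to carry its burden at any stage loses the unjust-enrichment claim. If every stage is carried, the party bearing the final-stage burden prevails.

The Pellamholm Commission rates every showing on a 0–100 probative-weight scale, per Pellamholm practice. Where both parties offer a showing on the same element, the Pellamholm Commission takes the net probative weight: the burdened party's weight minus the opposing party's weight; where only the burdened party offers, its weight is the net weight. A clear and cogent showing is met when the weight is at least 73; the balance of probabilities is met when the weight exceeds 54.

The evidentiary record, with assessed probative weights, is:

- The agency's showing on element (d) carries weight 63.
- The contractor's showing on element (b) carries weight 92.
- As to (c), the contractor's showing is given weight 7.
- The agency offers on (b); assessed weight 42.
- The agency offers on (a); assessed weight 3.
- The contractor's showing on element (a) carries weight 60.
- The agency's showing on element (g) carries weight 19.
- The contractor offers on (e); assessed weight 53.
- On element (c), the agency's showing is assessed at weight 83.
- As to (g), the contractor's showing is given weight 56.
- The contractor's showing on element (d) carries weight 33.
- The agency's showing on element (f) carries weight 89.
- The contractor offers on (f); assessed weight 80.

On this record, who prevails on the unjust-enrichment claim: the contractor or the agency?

agency

Stage 1 (contractor, the balance of probabilities, weight exceeds 54): (a) net 60−3=57 > 54 — meets; (b) net 92−42=50 ≤ 54 — fails.
  Not every element is met, so the contractor fails to carry Stage 1.
The analysis ends at Stage 1; the agency prevails.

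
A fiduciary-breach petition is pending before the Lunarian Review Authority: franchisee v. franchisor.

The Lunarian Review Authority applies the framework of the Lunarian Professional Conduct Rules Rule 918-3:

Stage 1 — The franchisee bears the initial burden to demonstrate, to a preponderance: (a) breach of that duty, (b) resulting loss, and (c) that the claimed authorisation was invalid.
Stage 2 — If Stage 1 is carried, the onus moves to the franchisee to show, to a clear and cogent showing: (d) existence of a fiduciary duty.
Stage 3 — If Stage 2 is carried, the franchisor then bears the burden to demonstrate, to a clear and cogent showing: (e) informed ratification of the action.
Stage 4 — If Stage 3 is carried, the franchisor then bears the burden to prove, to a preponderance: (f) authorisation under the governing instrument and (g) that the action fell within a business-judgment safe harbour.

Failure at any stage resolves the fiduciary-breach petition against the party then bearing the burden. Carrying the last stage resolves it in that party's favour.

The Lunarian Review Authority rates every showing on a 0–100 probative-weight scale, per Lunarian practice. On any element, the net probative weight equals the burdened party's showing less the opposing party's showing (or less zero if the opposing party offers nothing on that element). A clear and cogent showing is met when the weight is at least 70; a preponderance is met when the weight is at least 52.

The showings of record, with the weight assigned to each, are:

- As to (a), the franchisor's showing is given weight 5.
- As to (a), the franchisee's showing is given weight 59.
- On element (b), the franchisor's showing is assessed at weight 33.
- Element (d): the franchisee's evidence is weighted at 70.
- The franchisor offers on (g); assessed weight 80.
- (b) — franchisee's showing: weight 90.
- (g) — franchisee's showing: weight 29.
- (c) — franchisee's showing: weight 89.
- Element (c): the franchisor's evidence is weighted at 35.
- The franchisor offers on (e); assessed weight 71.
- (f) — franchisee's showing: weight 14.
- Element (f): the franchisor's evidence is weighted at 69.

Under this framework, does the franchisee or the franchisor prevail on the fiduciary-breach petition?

Stage 1 (franchisee, a preponderance, weight is at least 52): (a) net 59−5=54 ≥ 52 — meets; (b) net 90−33=57 ≥ 52 — meets; (c) net 89−35=54 ≥ 52 — meets.
  Stage 1 is satisfied; the franchisee continues to bear the burden.
Stage 2 (franchisee, a clear and cogent showing, weight is at least 70): (d) 70 ≥ 70 — meets.
  All elements met. The burden passes to the franchisor.
Stage 3 (franchisor, a clear and cogent showing, weight is at least 70): (e) 71 ≥ 70 — meets.
  All elements met. The franchisor retains the burden for Stage 4.
Stage 4 (franchisor, a preponderance, weight is at least 52): (f) net 69−14=55 ≥ 52 — meets; (g) net 80−29=51 < 52 — fails.
  Stage 4 not carried; the franchisor fails its burden.
The analysis ends at Stage 4; the franchisee prevails.

franchisee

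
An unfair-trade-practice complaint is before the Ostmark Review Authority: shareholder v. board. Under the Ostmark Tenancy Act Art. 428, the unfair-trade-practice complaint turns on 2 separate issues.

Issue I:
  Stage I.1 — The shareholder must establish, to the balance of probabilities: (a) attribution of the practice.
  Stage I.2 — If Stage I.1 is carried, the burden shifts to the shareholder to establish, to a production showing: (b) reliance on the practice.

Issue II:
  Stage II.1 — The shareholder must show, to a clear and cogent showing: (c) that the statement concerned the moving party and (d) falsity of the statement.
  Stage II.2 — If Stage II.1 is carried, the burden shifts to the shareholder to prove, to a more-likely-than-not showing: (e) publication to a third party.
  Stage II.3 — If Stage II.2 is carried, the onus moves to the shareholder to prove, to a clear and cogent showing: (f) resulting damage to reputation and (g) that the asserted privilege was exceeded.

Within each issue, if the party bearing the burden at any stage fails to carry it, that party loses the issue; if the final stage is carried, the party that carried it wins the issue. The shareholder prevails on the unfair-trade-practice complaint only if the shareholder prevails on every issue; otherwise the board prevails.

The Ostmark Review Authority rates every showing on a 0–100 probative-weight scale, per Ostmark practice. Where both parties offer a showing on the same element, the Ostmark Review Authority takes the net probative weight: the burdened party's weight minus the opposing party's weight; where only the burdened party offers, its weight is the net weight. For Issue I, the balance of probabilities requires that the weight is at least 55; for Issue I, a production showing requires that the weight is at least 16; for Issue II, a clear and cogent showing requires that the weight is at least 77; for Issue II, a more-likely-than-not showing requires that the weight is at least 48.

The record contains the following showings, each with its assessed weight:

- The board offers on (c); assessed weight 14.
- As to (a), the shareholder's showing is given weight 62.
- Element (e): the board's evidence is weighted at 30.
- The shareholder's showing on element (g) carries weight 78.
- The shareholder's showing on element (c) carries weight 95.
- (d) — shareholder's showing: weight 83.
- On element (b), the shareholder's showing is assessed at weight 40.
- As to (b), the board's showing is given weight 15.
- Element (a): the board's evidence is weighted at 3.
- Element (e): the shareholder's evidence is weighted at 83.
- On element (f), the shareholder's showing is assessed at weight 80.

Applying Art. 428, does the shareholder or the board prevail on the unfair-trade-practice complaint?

— Issue I —
Stage I.1 (shareholder, the balance of probabilities, weight is at least 55): (a) net 62−3=59 ≥ 55 — meets.
  Stage I.1 is satisfied; the shareholder continues to bear the burden.
Stage I.2 (shareholder, a production showing, weight is at least 16): (b) net 40−15=25 ≥ 16 — meets.
  Stage I.2 carried; the final stage is satisfied.
Every stage carried; the shareholder prevails on this issue.
— Issue II —
Stage II.1 — burden on shareholder; standard: a clear and cogent showing (weight is at least 77).
    (c): 95 − 14 = 81 ≥ 77 [met]
    (d): 83 ≥ 77 [met]
  Stage II.1 carried; the burden remains with the shareholder.
Stage II.2 — burden on shareholder; standard: a more-likely-than-not showing (weight is at least 48).
    (e): 83 − 30 = 53 ≥ 48 [met]
  Stage II.2 is satisfied; the shareholder continues to bear the burden.
Stage II.3 — burden on shareholder; standard: a clear and cogent showing (weight is at least 77).
    (f): 80 ≥ 77 [met]
    (g): 78 ≥ 77 [met]
  Stage II.3 carried; the final stage is satisfied.
With every stage satisfied, the shareholder prevails on this issue.
Per-issue: Issue I → shareholder; Issue II → shareholder. The shareholder must prevail on every issue; overall, the shareholder prevails.

shareholder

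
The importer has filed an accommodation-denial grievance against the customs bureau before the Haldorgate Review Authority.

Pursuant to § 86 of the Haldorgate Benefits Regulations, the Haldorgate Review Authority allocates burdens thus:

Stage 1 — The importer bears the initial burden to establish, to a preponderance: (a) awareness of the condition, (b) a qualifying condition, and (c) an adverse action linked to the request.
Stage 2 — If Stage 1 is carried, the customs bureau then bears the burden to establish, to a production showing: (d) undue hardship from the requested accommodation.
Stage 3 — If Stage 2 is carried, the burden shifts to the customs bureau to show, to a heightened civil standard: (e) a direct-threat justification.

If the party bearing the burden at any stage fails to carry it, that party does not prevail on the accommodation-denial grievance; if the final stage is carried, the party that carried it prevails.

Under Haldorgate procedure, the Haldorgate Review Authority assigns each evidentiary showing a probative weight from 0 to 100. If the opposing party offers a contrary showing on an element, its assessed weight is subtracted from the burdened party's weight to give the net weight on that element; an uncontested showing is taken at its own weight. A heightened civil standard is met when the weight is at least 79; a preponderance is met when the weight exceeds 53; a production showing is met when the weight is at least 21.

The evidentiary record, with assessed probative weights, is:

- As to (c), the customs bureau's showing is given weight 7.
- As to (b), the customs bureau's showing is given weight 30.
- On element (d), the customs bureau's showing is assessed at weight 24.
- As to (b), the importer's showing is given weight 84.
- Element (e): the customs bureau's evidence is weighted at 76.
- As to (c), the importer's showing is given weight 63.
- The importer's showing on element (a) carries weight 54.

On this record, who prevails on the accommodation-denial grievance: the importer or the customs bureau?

Stage 1 — burden on importer; standard: a preponderance (weight exceeds 53).
    (a): 54 > 53 [met]
    (b): 84 − 30 = 54 > 53 [met]
    (c): 63 − 7 = 56 > 53 [met]
  Stage 1 carried; the burden shifts to the customs bureau.
Stage 2 — burden on customs bureau; standard: a production showing (weight is at least 21).
    (d): 24 ≥ 21 [met]
  All elements met. The customs bureau retains the burden for Stage 3.
Stage 3 — burden on customs bureau; standard: a heightened civil standard (weight is at least 79).
    (e): 76 < 79 [not met]
  Not every element is met, so the customs bureau fails to carry Stage 3.
The importer prevails.

importer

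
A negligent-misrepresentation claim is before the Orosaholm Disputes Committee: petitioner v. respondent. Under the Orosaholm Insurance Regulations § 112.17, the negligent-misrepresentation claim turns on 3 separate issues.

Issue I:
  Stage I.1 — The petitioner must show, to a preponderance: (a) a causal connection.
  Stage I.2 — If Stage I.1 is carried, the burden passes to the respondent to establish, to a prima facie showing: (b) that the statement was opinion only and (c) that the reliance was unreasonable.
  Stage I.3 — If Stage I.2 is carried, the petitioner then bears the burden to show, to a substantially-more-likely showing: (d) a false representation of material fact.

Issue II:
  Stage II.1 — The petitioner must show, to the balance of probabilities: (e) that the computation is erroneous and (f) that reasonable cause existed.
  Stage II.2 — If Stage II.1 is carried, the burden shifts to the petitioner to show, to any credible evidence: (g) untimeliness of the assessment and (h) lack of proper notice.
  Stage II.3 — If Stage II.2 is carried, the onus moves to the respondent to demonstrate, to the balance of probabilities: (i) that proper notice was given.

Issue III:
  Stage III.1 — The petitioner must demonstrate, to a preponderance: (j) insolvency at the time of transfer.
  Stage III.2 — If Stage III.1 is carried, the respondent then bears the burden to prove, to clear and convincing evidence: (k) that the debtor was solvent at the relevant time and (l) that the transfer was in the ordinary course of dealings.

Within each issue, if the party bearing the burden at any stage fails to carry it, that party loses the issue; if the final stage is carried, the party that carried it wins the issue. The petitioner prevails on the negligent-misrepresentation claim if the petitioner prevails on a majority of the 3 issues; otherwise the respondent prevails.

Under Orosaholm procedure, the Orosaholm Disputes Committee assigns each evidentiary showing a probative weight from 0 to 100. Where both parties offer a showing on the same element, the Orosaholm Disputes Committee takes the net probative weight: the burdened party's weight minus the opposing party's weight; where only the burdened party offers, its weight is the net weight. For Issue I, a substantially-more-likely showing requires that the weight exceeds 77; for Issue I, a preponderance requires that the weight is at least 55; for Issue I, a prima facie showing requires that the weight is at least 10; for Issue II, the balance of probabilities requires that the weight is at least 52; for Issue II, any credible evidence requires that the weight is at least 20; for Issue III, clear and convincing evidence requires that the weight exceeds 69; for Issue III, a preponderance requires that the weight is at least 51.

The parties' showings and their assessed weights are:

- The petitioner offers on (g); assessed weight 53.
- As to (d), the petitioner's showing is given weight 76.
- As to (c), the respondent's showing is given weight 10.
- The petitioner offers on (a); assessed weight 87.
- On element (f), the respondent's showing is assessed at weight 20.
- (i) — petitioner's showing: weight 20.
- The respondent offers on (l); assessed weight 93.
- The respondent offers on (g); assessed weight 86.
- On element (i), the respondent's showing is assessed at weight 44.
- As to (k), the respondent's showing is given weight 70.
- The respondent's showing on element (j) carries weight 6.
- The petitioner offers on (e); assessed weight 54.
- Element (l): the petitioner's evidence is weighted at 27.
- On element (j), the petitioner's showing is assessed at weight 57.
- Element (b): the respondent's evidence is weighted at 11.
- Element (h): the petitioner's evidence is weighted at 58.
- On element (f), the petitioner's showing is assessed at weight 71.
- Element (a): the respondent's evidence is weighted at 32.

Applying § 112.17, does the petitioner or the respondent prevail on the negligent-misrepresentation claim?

respondent

— Issue I —
At Stage I.1 the petitioner must meet a preponderance (weight is at least 55): on (a) the weight is 87 less the opposing 32 gives net 55, which does reach 55, so (a) meets the standard.
  The petitioner carries Stage I.1; the respondent now bears the burden.
At Stage I.2 the respondent must meet a prima facie showing (weight is at least 10): on (b) the weight is 11, which does reach 10, so (b) meets the standard; on (c) the weight is 10, which does reach 10, so (c) meets the standard.
  The respondent carries Stage I.2; the petitioner now bears the burden.
At Stage I.3 the petitioner must meet a substantially-more-likely showing (weight exceeds 77): on (d) the weight is 76, which does not exceed 77, so (d) does not meet the standard.
  The petitioner does not carry Stage I.3.
So the respondent prevails on this issue.
— Issue II —
At Stage II.1 the petitioner must meet the balance of probabilities (weight is at least 52): on (e) the weight is 54, ≥ 52, so (e) meets the standard; on (f) the weight is 71 less the opposing 20 gives net 51, which does not reach 52, so (f) does not meet the standard.
  Not every element is met, so the petitioner fails to carry Stage II.1.
So the respondent prevails on this issue.
— Issue III —
At Stage III.1 the petitioner must meet a preponderance (weight is at least 51): on (j) the weight is 57 less the opposing 6 gives net 51, which does reach 51, so (j) meets the standard.
  All elements met. The burden passes to the respondent.
At Stage III.2 the respondent must meet clear and convincing evidence (weight exceeds 69): on (k) the weight is 70, which does exceed 69, so (k) meets the standard; on (l) the weight is 93 less the opposing 27 gives net 66, ≤ 69, so (l) does not meet the standard.
  Not every element is met, so the respondent fails to carry Stage III.2.
The analysis ends at Stage III.2; the petitioner prevails on this issue.
Per-issue: Issue I → respondent; Issue II → respondent; Issue III → petitioner. The petitioner must prevail on a majority of issues; overall, the respondent prevails.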